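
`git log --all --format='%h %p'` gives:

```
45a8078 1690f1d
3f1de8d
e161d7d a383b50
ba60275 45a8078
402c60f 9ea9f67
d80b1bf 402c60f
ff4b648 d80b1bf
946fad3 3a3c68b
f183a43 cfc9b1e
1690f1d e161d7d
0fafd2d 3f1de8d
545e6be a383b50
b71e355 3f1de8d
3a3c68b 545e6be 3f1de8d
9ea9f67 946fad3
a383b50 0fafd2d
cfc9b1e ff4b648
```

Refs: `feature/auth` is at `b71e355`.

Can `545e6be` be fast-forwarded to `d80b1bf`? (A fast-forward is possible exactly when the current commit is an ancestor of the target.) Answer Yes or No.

Yes

A fast-forward from 545e6be to d80b1bf is possible iff 545e6be is an ancestor of d80b1bf.
Ancestors of d80b1bf: {0fafd2d, 3a3c68b, 3f1de8d, 402c60f, 545e6be, 946fad3, 9ea9f67, a383b50, d80b1bf}.
545e6be is among them, so fast-forward is possible.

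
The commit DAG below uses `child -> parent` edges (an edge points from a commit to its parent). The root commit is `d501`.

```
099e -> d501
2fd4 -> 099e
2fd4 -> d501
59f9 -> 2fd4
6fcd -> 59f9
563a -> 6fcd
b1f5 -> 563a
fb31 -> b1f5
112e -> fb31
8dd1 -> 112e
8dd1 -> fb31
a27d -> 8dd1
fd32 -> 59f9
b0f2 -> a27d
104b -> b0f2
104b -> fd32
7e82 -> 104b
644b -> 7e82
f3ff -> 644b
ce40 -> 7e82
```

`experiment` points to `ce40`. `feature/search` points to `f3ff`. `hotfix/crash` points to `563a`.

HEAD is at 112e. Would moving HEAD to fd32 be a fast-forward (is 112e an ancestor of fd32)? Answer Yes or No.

A fast-forward from 112e to fd32 is possible iff 112e is an ancestor of fd32.
Ancestors of fd32: {099e, 2fd4, 59f9, d501, fd32}.
112e is not among them, so fast-forward is not possible.

No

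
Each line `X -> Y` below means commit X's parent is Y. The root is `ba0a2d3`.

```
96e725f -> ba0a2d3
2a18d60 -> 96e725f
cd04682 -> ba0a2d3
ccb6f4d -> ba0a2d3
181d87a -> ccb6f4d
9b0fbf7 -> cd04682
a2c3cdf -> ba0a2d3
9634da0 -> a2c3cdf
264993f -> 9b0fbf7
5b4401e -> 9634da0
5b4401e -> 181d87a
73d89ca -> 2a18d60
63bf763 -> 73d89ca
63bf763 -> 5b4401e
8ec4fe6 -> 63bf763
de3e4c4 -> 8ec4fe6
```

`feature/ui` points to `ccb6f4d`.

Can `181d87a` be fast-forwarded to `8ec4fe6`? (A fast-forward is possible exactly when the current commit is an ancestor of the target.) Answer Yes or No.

A fast-forward from 181d87a to 8ec4fe6 is possible iff 181d87a is an ancestor of 8ec4fe6.
Ancestors of 8ec4fe6: {181d87a, 2a18d60, 5b4401e, 63bf763, 73d89ca, 8ec4fe6, 9634da0, 96e725f, a2c3cdf, ba0a2d3, ccb6f4d}.
181d87a is among them, so fast-forward is possible.

Yes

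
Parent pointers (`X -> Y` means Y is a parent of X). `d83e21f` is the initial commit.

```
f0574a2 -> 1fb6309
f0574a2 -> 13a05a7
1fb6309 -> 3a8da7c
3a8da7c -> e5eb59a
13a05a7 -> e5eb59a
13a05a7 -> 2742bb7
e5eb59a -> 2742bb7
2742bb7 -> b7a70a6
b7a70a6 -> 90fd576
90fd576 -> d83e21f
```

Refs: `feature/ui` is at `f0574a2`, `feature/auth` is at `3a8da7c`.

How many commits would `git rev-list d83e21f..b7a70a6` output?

Reachable from b7a70a6: {90fd576, b7a70a6, d83e21f}.
Reachable from d83e21f: {d83e21f}.
In b7a70a6's history but not d83e21f's: {90fd576, b7a70a6} — 2 commits.

2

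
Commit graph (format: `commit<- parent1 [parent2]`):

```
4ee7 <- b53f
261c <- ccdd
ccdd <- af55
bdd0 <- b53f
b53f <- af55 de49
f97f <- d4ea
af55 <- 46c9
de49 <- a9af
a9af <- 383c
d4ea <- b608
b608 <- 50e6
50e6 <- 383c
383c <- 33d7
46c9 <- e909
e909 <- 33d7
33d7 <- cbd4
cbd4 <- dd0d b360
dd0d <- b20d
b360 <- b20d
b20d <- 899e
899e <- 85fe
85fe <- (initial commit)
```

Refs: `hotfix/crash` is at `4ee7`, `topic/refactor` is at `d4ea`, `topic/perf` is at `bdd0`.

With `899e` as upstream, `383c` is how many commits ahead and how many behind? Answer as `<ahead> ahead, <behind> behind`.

Reachable from 383c: {33d7, 383c, 85fe, 899e, b20d, b360, cbd4, dd0d}.
Reachable from 899e: {85fe, 899e}.
Only in 383c's history (ahead): {33d7, 383c, b20d, b360, cbd4, dd0d} — 6.
Only in 899e's history (behind): {} — 0.

6 ahead, 0 behind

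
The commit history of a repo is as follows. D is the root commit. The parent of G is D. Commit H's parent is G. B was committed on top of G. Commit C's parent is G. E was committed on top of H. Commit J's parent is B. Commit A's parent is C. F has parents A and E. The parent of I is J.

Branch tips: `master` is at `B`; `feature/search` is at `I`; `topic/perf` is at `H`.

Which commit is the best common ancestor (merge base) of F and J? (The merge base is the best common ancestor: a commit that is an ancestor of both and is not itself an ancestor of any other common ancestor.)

Ancestors of F: {A, C, D, E, F, G, H}.
Ancestors of J: {B, D, G, J}.
Common ancestors: {D, G}.
Among these, G is not an ancestor of any other common ancestor — it is the merge base.

G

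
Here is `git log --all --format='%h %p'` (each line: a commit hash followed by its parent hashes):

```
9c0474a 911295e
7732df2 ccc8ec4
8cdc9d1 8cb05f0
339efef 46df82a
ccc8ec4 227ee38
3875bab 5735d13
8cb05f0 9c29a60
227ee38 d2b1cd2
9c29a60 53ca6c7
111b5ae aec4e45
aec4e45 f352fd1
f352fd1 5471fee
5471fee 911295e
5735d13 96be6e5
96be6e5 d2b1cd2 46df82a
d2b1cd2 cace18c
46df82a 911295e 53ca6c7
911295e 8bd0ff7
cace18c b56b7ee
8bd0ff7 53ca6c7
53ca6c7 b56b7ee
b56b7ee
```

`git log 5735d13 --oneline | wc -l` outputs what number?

Walking parent pointers from 5735d13: reachable set = {46df82a, 53ca6c7, 5735d13, 8bd0ff7, 911295e, 96be6e5, b56b7ee, cace18c, d2b1cd2}.
That is 9 commits.

9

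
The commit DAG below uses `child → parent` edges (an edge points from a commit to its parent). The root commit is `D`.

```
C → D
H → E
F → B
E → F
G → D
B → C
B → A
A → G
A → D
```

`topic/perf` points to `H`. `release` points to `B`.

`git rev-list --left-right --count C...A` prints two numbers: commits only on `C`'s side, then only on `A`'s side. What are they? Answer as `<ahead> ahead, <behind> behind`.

Reachable from C: {C, D}.
Reachable from A: {A, D, G}.
Only in C's history (ahead): {C} — 1.
Only in A's history (behind): {A, G} — 2.

1 ahead, 2 behind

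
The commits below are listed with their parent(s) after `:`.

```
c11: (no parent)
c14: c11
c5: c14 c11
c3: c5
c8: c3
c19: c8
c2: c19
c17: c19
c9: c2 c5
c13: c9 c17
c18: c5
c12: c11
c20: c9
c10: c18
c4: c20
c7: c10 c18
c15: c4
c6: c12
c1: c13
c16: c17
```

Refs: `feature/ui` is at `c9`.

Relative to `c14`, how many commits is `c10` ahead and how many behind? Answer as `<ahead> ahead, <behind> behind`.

3 ahead, 0 behind

Reachable from c10: {c10, c11, c14, c18, c5}.
Reachable from c14: {c11, c14}.
Only in c10's history (ahead): {c10, c18, c5} — 3.
Only in c14's history (behind): {} — 0.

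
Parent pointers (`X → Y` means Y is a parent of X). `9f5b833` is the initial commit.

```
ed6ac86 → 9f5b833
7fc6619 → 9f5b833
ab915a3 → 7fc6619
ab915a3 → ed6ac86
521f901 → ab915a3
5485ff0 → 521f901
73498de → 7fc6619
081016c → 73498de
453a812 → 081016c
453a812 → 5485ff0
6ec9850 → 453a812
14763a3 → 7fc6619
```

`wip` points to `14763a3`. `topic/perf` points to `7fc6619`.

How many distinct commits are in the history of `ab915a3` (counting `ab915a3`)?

4

Walking parent pointers from ab915a3: reachable set = {7fc6619, 9f5b833, ab915a3, ed6ac86}.
That is 4 commits.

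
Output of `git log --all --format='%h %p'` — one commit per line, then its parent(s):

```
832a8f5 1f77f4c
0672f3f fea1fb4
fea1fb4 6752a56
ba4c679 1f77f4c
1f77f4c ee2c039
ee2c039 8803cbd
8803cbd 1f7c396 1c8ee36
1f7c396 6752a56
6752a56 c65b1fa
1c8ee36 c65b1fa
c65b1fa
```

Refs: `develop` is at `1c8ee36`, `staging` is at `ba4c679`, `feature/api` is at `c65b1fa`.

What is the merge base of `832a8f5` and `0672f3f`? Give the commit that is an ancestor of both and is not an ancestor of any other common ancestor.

Ancestors of 832a8f5: {1c8ee36, 1f77f4c, 1f7c396, 6752a56, 832a8f5, 8803cbd, c65b1fa, ee2c039}.
Ancestors of 0672f3f: {0672f3f, 6752a56, c65b1fa, fea1fb4}.
Common ancestors: {6752a56, c65b1fa}.
Among these, 6752a56 is not an ancestor of any other common ancestor — it is the merge base.

6752a56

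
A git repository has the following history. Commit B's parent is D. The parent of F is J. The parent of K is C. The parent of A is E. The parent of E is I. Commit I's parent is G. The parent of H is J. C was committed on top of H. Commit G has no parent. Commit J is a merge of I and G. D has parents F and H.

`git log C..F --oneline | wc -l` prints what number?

Reachable from F: {F, G, I, J}.
Reachable from C: {C, G, H, I, J}.
In F's history but not C's: {F} — 1 commit.

1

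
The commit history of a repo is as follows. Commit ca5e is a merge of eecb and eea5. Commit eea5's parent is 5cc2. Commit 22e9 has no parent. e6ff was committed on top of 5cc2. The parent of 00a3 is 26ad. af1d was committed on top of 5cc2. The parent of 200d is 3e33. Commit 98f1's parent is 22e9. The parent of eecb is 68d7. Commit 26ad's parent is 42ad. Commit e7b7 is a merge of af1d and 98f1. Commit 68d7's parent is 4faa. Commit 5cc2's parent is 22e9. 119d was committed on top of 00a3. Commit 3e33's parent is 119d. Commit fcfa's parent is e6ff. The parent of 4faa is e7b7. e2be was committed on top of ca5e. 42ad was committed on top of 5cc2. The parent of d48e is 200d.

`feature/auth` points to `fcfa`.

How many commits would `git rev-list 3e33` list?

Walking parent pointers from 3e33: reachable set = {00a3, 119d, 22e9, 26ad, 3e33, 42ad, 5cc2}.
That is 7 commits.

7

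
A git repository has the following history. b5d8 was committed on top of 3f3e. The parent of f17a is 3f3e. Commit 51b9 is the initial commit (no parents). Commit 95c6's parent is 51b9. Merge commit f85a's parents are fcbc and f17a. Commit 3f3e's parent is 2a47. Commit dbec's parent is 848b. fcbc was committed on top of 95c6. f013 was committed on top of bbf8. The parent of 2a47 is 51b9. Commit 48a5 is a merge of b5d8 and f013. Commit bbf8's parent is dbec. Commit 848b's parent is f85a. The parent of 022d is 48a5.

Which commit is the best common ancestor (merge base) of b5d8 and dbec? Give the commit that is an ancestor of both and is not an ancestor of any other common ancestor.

3f3e

Ancestors of b5d8: {2a47, 3f3e, 51b9, b5d8}.
Ancestors of dbec: {2a47, 3f3e, 51b9, 848b, 95c6, dbec, f17a, f85a, fcbc}.
Common ancestors: {2a47, 3f3e, 51b9}.
Among these, 3f3e is not an ancestor of any other common ancestor — it is the merge base.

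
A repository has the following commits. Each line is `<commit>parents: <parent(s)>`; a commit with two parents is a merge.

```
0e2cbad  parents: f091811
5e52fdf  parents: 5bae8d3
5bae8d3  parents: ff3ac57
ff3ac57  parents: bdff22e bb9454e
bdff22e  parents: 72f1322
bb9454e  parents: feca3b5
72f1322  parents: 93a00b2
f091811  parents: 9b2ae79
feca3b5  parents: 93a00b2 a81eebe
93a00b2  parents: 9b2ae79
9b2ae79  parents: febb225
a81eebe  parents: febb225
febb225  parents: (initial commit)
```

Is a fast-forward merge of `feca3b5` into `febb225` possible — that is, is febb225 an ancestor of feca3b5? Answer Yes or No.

Yes

A fast-forward from febb225 to feca3b5 is possible iff febb225 is an ancestor of feca3b5.
Ancestors of feca3b5: {93a00b2, 9b2ae79, a81eebe, febb225, feca3b5}.
febb225 is among them, so fast-forward is possible.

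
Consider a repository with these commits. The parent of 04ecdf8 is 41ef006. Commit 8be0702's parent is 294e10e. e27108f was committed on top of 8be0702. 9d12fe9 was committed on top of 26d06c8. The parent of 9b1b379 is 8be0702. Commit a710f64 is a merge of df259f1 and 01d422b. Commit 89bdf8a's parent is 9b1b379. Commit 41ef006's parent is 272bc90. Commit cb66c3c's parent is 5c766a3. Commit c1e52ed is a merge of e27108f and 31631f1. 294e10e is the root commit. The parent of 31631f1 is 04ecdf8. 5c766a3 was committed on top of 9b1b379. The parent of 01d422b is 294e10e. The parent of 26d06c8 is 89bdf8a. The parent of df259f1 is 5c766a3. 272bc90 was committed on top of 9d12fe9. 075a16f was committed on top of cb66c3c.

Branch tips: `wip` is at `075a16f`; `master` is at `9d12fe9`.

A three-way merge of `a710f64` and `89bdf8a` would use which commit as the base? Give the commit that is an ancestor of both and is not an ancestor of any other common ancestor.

Ancestors of a710f64: {01d422b, 294e10e, 5c766a3, 8be0702, 9b1b379, a710f64, df259f1}.
Ancestors of 89bdf8a: {294e10e, 89bdf8a, 8be0702, 9b1b379}.
Common ancestors: {294e10e, 8be0702, 9b1b379}.
Among these, 9b1b379 is not an ancestor of any other common ancestor — it is the merge base.

9b1b379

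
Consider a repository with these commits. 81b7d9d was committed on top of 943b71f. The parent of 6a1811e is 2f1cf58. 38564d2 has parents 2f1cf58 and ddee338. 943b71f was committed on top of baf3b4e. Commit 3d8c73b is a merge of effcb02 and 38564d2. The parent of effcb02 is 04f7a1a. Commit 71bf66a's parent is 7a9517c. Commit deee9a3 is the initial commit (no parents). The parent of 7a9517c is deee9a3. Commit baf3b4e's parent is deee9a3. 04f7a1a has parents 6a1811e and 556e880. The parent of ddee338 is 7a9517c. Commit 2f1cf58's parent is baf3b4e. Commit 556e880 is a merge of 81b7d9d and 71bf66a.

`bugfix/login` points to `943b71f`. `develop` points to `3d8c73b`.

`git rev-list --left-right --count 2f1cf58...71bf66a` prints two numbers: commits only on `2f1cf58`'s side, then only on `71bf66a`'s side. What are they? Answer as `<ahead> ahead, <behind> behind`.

Reachable from 2f1cf58: {2f1cf58, baf3b4e, deee9a3}.
Reachable from 71bf66a: {71bf66a, 7a9517c, deee9a3}.
Only in 2f1cf58's history (ahead): {2f1cf58, baf3b4e} — 2.
Only in 71bf66a's history (behind): {71bf66a, 7a9517c} — 2.

2 ahead, 2 behind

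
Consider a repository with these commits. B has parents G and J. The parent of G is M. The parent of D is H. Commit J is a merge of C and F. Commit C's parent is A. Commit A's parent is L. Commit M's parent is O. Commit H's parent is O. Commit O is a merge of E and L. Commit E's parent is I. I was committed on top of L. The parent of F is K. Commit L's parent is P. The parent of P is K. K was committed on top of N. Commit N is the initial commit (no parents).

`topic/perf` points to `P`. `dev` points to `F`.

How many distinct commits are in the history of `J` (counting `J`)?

Walking parent pointers from J: reachable set = {A, C, F, J, K, L, N, P}.
That is 8 commits.

8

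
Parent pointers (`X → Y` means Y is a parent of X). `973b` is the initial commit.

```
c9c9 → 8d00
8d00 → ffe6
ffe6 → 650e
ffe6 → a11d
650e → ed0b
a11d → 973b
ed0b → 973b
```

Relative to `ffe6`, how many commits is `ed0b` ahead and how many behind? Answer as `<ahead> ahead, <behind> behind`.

0 ahead, 3 behind

Reachable from ed0b: {973b, ed0b}.
Reachable from ffe6: {650e, 973b, a11d, ed0b, ffe6}.
Only in ed0b's history (ahead): {} — 0.
Only in ffe6's history (behind): {650e, a11d, ffe6} — 3.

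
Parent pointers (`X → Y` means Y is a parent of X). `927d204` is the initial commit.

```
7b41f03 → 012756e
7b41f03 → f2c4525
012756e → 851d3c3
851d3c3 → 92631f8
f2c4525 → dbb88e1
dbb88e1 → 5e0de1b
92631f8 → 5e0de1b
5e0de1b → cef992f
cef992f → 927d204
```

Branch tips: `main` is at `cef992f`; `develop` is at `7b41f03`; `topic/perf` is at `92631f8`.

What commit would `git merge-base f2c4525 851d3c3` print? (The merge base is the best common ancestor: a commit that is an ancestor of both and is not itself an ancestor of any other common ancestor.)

5e0de1b

Ancestors of f2c4525: {5e0de1b, 927d204, cef992f, dbb88e1, f2c4525}.
Ancestors of 851d3c3: {5e0de1b, 851d3c3, 92631f8, 927d204, cef992f}.
Common ancestors: {5e0de1b, 927d204, cef992f}.
Among these, 5e0de1b is not an ancestor of any other common ancestor — it is the merge base.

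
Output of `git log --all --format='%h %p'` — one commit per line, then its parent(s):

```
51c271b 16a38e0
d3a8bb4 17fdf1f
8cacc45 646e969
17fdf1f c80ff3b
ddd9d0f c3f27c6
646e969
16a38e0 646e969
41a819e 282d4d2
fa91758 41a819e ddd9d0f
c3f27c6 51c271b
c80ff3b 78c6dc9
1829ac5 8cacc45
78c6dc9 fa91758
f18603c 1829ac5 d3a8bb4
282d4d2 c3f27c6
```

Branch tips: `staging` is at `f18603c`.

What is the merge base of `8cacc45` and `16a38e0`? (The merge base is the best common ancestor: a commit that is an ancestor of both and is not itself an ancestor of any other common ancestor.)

646e969

Ancestors of 8cacc45: {646e969, 8cacc45}.
Ancestors of 16a38e0: {16a38e0, 646e969}.
Common ancestors: {646e969}.
The only common ancestor is 646e969, so it is the merge base.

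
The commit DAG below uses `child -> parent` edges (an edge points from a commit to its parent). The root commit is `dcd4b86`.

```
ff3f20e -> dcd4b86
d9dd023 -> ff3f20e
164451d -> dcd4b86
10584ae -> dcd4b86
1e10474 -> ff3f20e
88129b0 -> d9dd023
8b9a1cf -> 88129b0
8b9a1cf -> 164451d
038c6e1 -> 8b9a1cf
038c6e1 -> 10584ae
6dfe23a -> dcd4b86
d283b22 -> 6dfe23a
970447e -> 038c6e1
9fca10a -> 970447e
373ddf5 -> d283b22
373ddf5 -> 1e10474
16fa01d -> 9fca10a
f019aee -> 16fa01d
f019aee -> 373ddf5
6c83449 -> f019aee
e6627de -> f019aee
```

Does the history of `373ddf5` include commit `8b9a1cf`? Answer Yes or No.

Ancestors of 373ddf5: {1e10474, 373ddf5, 6dfe23a, d283b22, dcd4b86, ff3f20e}.
8b9a1cf is not in that set, so it is not an ancestor of 373ddf5.

No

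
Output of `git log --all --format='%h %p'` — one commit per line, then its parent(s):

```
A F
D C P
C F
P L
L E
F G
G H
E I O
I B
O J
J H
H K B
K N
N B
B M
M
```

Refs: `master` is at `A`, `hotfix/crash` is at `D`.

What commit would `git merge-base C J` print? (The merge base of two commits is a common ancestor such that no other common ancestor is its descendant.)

Ancestors of C: {B, C, F, G, H, K, M, N}.
Ancestors of J: {B, H, J, K, M, N}.
Common ancestors: {B, H, K, M, N}.
Among these, H is not an ancestor of any other common ancestor — it is the merge base.

H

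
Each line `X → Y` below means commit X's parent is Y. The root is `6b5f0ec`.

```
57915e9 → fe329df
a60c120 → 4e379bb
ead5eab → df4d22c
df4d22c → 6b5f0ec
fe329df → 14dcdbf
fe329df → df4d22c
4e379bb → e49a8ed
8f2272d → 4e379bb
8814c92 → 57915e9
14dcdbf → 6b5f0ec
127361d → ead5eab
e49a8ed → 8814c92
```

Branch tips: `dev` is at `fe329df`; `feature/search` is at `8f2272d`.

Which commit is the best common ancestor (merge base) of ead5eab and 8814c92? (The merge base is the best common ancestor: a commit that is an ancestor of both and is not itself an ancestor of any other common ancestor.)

df4d22c

Ancestors of ead5eab: {6b5f0ec, df4d22c, ead5eab}.
Ancestors of 8814c92: {14dcdbf, 57915e9, 6b5f0ec, 8814c92, df4d22c, fe329df}.
Common ancestors: {6b5f0ec, df4d22c}.
Among these, df4d22c is not an ancestor of any other common ancestor — it is the merge base.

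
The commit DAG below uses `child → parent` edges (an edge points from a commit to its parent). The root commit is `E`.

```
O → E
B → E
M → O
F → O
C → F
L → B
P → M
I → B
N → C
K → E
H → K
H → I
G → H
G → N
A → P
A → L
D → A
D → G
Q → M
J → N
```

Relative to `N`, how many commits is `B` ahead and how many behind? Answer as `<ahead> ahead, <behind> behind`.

1 ahead, 4 behind

Reachable from B: {B, E}.
Reachable from N: {C, E, F, N, O}.
Only in B's history (ahead): {B} — 1.
Only in N's history (behind): {C, F, N, O} — 4.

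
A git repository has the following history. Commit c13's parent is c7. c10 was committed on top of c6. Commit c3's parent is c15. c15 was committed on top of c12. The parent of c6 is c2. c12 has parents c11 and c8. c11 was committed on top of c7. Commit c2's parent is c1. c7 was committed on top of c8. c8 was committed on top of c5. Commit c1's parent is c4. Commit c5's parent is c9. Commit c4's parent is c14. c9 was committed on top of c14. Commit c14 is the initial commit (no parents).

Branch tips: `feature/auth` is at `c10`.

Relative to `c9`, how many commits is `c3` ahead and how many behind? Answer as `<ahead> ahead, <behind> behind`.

Reachable from c3: {c11, c12, c14, c15, c3, c5, c7, c8, c9}.
Reachable from c9: {c14, c9}.
Only in c3's history (ahead): {c11, c12, c15, c3, c5, c7, c8} — 7.
Only in c9's history (behind): {} — 0.

7 ahead, 0 behind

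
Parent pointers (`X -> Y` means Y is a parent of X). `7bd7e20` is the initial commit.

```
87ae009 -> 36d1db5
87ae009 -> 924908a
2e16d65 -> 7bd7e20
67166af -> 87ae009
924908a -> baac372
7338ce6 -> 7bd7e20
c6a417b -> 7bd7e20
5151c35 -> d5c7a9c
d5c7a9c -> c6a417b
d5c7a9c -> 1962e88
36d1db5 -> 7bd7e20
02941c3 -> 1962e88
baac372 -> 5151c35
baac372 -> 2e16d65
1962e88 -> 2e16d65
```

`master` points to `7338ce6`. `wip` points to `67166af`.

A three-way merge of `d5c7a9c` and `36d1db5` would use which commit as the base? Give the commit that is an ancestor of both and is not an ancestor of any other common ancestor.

7bd7e20

Ancestors of d5c7a9c: {1962e88, 2e16d65, 7bd7e20, c6a417b, d5c7a9c}.
Ancestors of 36d1db5: {36d1db5, 7bd7e20}.
Common ancestors: {7bd7e20}.
The only common ancestor is 7bd7e20, so it is the merge base.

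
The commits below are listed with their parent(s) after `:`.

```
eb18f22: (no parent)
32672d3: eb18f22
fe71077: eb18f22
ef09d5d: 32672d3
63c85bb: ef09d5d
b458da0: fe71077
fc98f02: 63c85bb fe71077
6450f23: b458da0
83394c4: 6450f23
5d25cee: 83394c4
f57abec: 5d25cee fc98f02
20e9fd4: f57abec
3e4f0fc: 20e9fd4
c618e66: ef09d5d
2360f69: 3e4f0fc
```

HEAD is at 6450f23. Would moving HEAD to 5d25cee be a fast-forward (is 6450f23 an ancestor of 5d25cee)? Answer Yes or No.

Yes

A fast-forward from 6450f23 to 5d25cee is possible iff 6450f23 is an ancestor of 5d25cee.
Ancestors of 5d25cee: {5d25cee, 6450f23, 83394c4, b458da0, eb18f22, fe71077}.
6450f23 is among them, so fast-forward is possible.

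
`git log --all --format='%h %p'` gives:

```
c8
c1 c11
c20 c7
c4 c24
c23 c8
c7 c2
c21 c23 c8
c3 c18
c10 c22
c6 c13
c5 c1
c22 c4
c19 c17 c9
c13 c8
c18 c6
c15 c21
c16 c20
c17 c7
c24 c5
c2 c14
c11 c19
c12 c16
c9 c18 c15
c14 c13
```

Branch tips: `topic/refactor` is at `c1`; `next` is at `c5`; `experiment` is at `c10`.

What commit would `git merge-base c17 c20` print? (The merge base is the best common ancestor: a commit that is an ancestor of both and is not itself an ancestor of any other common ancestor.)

Ancestors of c17: {c13, c14, c17, c2, c7, c8}.
Ancestors of c20: {c13, c14, c2, c20, c7, c8}.
Common ancestors: {c13, c14, c2, c7, c8}.
Among these, c7 is not an ancestor of any other common ancestor — it is the merge base.

c7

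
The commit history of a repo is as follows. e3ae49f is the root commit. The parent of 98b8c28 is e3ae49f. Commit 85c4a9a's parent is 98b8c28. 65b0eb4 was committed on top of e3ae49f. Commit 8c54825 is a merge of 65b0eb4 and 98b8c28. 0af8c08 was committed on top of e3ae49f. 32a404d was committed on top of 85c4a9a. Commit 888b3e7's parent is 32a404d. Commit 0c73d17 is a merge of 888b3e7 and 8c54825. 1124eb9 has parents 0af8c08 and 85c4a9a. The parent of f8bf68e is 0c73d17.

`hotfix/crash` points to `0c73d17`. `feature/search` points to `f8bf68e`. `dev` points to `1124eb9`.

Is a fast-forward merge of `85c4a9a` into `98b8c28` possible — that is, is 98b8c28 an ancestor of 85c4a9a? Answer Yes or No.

A fast-forward from 98b8c28 to 85c4a9a is possible iff 98b8c28 is an ancestor of 85c4a9a.
Ancestors of 85c4a9a: {85c4a9a, 98b8c28, e3ae49f}.
98b8c28 is among them, so fast-forward is possible.

Yes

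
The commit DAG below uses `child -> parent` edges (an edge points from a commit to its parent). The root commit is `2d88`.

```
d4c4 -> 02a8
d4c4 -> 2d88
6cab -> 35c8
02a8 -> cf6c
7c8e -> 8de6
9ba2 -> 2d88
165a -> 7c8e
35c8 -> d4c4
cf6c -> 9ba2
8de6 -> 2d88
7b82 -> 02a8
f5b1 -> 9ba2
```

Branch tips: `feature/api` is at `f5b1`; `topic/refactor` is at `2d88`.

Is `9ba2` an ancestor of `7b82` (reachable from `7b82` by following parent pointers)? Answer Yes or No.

Ancestors of 7b82 (commits reachable by following parents): {02a8, 2d88, 7b82, 9ba2, cf6c}.
9ba2 is in that set, so it is an ancestor of 7b82.

Yes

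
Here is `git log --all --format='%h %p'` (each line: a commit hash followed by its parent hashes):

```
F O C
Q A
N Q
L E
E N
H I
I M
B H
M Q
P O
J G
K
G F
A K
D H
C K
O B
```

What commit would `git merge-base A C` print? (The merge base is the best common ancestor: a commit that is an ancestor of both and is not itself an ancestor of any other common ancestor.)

K

Ancestors of A: {A, K}.
Ancestors of C: {C, K}.
Common ancestors: {K}.
The only common ancestor is K, so it is the merge base.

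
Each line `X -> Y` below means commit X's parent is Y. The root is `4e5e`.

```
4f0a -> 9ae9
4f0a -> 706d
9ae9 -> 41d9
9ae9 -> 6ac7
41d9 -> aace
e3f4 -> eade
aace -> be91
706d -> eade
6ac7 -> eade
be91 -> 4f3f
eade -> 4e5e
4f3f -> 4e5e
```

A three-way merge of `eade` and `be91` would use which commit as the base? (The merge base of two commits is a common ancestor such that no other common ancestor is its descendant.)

Ancestors of eade: {4e5e, eade}.
Ancestors of be91: {4e5e, 4f3f, be91}.
Common ancestors: {4e5e}.
The only common ancestor is 4e5e, so it is the merge base.

4e5e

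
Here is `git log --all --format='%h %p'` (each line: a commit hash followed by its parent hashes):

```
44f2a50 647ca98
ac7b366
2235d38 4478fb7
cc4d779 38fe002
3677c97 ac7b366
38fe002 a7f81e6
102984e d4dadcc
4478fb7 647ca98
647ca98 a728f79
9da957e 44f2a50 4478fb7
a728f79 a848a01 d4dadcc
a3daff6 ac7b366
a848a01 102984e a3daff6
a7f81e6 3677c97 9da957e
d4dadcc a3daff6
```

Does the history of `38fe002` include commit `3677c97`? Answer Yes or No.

Yes

Ancestors of 38fe002 (commits reachable by following parents): {102984e, 3677c97, 38fe002, 4478fb7, 44f2a50, 647ca98, 9da957e, a3daff6, a728f79, a7f81e6, a848a01, ac7b366, d4dadcc}.
3677c97 is in that set, so it is an ancestor of 38fe002.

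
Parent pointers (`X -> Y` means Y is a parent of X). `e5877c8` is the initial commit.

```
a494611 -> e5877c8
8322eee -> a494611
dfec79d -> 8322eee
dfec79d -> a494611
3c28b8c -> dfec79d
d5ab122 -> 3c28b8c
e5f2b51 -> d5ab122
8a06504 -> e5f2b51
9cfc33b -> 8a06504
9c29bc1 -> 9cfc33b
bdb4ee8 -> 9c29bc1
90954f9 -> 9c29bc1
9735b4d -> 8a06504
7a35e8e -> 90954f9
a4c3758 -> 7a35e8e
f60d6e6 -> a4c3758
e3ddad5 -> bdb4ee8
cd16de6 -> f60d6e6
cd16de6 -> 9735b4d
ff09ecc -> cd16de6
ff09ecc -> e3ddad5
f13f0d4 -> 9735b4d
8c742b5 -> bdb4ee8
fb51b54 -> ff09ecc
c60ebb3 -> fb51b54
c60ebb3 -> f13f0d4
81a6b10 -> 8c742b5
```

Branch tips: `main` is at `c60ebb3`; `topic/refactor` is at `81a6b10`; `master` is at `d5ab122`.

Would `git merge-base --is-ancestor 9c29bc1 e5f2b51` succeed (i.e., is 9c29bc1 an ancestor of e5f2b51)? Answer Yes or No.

No

Ancestors of e5f2b51: {3c28b8c, 8322eee, a494611, d5ab122, dfec79d, e5877c8, e5f2b51}.
9c29bc1 is not in that set, so it is not an ancestor of e5f2b51.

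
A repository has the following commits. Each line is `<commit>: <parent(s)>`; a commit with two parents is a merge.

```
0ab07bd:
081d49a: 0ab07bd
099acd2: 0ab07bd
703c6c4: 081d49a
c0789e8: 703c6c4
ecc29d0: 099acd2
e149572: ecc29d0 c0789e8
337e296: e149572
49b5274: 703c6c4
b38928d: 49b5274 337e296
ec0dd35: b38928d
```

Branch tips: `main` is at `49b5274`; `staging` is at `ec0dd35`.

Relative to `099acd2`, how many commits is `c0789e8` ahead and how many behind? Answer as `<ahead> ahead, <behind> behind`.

Reachable from c0789e8: {081d49a, 0ab07bd, 703c6c4, c0789e8}.
Reachable from 099acd2: {099acd2, 0ab07bd}.
Only in c0789e8's history (ahead): {081d49a, 703c6c4, c0789e8} — 3.
Only in 099acd2's history (behind): {099acd2} — 1.

3 ahead, 1 behind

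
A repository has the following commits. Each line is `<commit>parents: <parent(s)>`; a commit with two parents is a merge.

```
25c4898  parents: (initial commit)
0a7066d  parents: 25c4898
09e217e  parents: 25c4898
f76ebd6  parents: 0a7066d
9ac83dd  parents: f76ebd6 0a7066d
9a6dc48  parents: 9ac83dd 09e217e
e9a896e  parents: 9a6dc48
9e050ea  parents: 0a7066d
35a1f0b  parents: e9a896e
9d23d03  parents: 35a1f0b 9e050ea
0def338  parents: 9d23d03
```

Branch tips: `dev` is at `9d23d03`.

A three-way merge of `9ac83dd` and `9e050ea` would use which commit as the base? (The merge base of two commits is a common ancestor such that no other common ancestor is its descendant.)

Ancestors of 9ac83dd: {0a7066d, 25c4898, 9ac83dd, f76ebd6}.
Ancestors of 9e050ea: {0a7066d, 25c4898, 9e050ea}.
Common ancestors: {0a7066d, 25c4898}.
Among these, 0a7066d is not an ancestor of any other common ancestor — it is the merge base.

0a7066d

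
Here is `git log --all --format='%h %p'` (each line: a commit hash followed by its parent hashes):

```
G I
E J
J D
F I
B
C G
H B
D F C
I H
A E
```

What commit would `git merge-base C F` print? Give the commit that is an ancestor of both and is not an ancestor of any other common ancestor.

Ancestors of C: {B, C, G, H, I}.
Ancestors of F: {B, F, H, I}.
Common ancestors: {B, H, I}.
Among these, I is not an ancestor of any other common ancestor — it is the merge base.

I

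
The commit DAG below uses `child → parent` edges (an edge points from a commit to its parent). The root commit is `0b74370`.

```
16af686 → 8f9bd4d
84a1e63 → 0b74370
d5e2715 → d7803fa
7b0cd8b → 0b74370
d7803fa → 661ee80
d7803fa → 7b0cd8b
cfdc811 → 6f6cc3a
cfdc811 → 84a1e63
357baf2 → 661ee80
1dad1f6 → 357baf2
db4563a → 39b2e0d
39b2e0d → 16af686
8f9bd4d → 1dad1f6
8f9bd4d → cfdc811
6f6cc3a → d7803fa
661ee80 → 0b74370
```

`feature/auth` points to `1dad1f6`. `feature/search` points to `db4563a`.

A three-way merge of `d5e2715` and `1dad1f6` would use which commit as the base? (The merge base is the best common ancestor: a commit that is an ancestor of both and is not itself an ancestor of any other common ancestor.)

661ee80

Ancestors of d5e2715: {0b74370, 661ee80, 7b0cd8b, d5e2715, d7803fa}.
Ancestors of 1dad1f6: {0b74370, 1dad1f6, 357baf2, 661ee80}.
Common ancestors: {0b74370, 661ee80}.
Among these, 661ee80 is not an ancestor of any other common ancestor — it is the merge base.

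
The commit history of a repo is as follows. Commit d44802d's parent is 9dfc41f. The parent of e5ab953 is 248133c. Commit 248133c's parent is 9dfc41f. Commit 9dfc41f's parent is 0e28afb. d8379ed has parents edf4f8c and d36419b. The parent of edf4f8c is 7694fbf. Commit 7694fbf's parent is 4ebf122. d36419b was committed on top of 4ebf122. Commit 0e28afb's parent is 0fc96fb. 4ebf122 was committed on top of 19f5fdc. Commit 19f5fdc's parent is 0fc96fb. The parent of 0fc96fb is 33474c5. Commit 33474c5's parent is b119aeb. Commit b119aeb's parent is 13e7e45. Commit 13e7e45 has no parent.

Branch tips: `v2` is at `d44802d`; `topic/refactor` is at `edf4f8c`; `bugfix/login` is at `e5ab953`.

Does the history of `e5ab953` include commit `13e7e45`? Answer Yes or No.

Yes

Ancestors of e5ab953 (commits reachable by following parents): {0e28afb, 0fc96fb, 13e7e45, 248133c, 33474c5, 9dfc41f, b119aeb, e5ab953}.
13e7e45 is in that set, so it is an ancestor of e5ab953.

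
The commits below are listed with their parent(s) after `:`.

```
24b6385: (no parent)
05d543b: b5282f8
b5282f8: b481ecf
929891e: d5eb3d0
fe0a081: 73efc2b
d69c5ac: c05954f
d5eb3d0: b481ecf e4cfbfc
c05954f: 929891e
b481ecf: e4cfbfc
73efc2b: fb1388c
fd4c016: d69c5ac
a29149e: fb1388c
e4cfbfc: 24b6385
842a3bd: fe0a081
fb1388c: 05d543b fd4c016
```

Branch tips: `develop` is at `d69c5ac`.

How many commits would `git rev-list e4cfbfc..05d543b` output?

Reachable from 05d543b: {05d543b, 24b6385, b481ecf, b5282f8, e4cfbfc}.
Reachable from e4cfbfc: {24b6385, e4cfbfc}.
In 05d543b's history but not e4cfbfc's: {05d543b, b481ecf, b5282f8} — 3 commits.

3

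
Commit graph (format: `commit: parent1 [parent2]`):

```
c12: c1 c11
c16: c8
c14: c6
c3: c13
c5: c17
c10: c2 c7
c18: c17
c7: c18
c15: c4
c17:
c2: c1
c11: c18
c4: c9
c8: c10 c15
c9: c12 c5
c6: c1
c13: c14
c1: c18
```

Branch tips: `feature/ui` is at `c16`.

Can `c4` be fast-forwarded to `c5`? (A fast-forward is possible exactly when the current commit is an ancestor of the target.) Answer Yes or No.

No

A fast-forward from c4 to c5 is possible iff c4 is an ancestor of c5.
Ancestors of c5: {c17, c5}.
c4 is not among them, so fast-forward is not possible.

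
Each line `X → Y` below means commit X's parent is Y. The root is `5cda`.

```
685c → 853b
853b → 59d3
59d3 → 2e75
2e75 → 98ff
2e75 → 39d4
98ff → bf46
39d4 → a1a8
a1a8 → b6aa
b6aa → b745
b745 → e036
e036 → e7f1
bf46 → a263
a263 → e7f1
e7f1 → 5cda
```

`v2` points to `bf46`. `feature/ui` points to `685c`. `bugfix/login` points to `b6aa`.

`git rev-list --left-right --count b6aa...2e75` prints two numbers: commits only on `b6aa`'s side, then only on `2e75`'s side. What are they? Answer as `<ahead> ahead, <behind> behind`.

0 ahead, 6 behind

Reachable from b6aa: {5cda, b6aa, b745, e036, e7f1}.
Reachable from 2e75: {2e75, 39d4, 5cda, 98ff, a1a8, a263, b6aa, b745, bf46, e036, e7f1}.
Only in b6aa's history (ahead): {} — 0.
Only in 2e75's history (behind): {2e75, 39d4, 98ff, a1a8, a263, bf46} — 6.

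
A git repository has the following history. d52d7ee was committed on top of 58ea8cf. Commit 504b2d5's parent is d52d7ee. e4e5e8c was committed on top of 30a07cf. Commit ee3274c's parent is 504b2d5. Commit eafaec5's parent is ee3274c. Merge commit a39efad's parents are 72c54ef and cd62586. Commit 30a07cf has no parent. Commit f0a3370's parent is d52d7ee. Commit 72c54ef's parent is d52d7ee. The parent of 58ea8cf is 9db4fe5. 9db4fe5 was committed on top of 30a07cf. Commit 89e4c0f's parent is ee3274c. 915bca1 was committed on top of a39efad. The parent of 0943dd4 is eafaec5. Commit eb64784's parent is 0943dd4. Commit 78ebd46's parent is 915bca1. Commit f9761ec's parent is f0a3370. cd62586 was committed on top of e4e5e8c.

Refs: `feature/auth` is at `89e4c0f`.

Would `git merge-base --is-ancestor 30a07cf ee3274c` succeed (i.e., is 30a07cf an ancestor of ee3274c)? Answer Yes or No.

Ancestors of ee3274c (commits reachable by following parents): {30a07cf, 504b2d5, 58ea8cf, 9db4fe5, d52d7ee, ee3274c}.
30a07cf is in that set, so it is an ancestor of ee3274c.

Yes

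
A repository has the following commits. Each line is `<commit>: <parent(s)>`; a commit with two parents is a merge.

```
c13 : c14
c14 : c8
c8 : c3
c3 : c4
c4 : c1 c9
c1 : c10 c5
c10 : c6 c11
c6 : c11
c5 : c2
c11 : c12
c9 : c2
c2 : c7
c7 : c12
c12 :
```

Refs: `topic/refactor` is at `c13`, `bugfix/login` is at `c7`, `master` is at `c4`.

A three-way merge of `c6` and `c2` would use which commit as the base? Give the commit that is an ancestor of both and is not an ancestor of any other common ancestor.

c12

Ancestors of c6: {c11, c12, c6}.
Ancestors of c2: {c12, c2, c7}.
Common ancestors: {c12}.
The only common ancestor is c12, so it is the merge base.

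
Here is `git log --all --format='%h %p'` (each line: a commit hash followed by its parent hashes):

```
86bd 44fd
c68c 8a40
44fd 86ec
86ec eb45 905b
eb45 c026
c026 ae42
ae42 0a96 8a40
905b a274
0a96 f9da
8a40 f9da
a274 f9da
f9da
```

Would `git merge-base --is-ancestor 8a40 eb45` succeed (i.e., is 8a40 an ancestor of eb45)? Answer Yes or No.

Ancestors of eb45 (commits reachable by following parents): {0a96, 8a40, ae42, c026, eb45, f9da}.
8a40 is in that set, so it is an ancestor of eb45.

Yes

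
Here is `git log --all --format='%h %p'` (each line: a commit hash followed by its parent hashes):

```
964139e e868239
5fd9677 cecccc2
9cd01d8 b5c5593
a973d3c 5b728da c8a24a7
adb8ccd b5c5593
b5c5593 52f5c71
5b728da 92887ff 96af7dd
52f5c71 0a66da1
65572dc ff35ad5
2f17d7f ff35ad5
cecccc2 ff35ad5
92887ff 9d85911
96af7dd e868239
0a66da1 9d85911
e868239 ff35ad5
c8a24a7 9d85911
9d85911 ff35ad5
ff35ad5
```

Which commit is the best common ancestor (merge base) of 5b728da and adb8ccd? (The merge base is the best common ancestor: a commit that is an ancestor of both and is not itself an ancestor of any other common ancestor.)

Ancestors of 5b728da: {5b728da, 92887ff, 96af7dd, 9d85911, e868239, ff35ad5}.
Ancestors of adb8ccd: {0a66da1, 52f5c71, 9d85911, adb8ccd, b5c5593, ff35ad5}.
Common ancestors: {9d85911, ff35ad5}.
Among these, 9d85911 is not an ancestor of any other common ancestor — it is the merge base.

9d85911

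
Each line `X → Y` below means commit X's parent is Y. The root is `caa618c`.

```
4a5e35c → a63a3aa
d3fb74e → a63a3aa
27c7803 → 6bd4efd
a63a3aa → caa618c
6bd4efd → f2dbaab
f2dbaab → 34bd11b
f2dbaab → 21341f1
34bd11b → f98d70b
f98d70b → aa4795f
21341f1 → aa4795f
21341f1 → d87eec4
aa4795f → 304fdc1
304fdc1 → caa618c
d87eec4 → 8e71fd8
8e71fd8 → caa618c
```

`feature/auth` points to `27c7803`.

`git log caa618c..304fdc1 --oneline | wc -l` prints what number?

Reachable from 304fdc1: {304fdc1, caa618c}.
Reachable from caa618c: {caa618c}.
In 304fdc1's history but not caa618c's: {304fdc1} — 1 commit.

1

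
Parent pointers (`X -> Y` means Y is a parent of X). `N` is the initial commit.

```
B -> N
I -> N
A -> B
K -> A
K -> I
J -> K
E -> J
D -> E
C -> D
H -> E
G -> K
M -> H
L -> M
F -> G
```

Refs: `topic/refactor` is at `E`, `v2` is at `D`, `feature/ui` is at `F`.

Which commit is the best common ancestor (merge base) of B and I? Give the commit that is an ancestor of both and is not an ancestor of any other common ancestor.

Ancestors of B: {B, N}.
Ancestors of I: {I, N}.
Common ancestors: {N}.
The only common ancestor is N, so it is the merge base.

N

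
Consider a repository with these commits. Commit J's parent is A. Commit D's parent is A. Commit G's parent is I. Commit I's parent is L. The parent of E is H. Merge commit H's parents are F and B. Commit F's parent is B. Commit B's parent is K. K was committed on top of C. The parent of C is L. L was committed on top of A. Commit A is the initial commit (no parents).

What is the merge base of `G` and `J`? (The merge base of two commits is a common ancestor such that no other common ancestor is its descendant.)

A

Ancestors of G: {A, G, I, L}.
Ancestors of J: {A, J}.
Common ancestors: {A}.
The only common ancestor is A, so it is the merge base.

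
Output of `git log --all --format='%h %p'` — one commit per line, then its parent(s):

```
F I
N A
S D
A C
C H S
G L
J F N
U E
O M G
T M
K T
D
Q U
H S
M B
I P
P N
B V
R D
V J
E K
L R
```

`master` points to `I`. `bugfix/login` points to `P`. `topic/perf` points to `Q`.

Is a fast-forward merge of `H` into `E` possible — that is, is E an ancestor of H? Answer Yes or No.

No

A fast-forward from E to H is possible iff E is an ancestor of H.
Ancestors of H: {D, H, S}.
E is not among them, so fast-forward is not possible.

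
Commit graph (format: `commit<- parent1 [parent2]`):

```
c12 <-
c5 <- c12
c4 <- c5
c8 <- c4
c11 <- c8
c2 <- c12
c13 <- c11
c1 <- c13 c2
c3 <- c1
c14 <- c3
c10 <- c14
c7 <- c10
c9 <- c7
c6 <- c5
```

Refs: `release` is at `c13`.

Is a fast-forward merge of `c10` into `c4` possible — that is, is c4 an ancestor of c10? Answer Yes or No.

Yes

A fast-forward from c4 to c10 is possible iff c4 is an ancestor of c10.
Ancestors of c10: {c1, c10, c11, c12, c13, c14, c2, c3, c4, c5, c8}.
c4 is among them, so fast-forward is possible.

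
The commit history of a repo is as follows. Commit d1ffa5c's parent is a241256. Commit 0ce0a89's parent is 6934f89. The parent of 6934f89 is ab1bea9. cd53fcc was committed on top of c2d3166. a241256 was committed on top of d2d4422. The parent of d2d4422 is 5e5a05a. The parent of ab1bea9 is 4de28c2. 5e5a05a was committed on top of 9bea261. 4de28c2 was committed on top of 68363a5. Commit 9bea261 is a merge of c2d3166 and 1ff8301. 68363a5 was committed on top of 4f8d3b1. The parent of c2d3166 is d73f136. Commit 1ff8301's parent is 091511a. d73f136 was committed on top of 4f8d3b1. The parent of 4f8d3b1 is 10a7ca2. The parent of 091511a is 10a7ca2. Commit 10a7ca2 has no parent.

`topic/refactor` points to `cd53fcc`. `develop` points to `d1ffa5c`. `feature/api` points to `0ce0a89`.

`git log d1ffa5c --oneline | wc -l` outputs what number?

Walking parent pointers from d1ffa5c: reachable set = {091511a, 10a7ca2, 1ff8301, 4f8d3b1, 5e5a05a, 9bea261, a241256, c2d3166, d1ffa5c, d2d4422, d73f136}.
That is 11 commits.

11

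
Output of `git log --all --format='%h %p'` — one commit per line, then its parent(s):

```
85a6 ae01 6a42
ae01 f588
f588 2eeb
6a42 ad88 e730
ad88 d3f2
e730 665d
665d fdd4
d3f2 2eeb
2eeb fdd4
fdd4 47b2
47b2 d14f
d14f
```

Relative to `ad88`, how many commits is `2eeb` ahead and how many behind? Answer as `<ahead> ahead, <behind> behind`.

Reachable from 2eeb: {2eeb, 47b2, d14f, fdd4}.
Reachable from ad88: {2eeb, 47b2, ad88, d14f, d3f2, fdd4}.
Only in 2eeb's history (ahead): {} — 0.
Only in ad88's history (behind): {ad88, d3f2} — 2.

0 ahead, 2 behind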